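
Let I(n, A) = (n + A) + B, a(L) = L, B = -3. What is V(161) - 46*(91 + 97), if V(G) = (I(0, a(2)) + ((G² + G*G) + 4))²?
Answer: 2687895377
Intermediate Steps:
I(n, A) = -3 + A + n (I(n, A) = (n + A) - 3 = (A + n) - 3 = -3 + A + n)
V(G) = (3 + 2*G²)² (V(G) = ((-3 + 2 + 0) + ((G² + G*G) + 4))² = (-1 + ((G² + G²) + 4))² = (-1 + (2*G² + 4))² = (-1 + (4 + 2*G²))² = (3 + 2*G²)²)
V(161) - 46*(91 + 97) = (3 + 2*161²)² - 46*(91 + 97) = (3 + 2*25921)² - 46*188 = (3 + 51842)² - 8648 = 51845² - 8648 = 2687904025 - 8648 = 2687895377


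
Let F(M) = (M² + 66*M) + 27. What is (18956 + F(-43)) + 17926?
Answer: 35920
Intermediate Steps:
F(M) = 27 + M² + 66*M
(18956 + F(-43)) + 17926 = (18956 + (27 + (-43)² + 66*(-43))) + 17926 = (18956 + (27 + 1849 - 2838)) + 17926 = (18956 - 962) + 17926 = 17994 + 17926 = 35920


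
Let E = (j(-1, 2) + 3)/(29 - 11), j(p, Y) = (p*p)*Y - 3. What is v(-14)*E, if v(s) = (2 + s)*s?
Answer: 56/3 ≈ 18.667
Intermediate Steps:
j(p, Y) = -3 + Y*p**2 (j(p, Y) = p**2*Y - 3 = Y*p**2 - 3 = -3 + Y*p**2)
E = 1/9 (E = ((-3 + 2*(-1)**2) + 3)/(29 - 11) = ((-3 + 2*1) + 3)/18 = ((-3 + 2) + 3)*(1/18) = (-1 + 3)*(1/18) = 2*(1/18) = 1/9 ≈ 0.11111)
v(s) = s*(2 + s)
v(-14)*E = -14*(2 - 14)*(1/9) = -14*(-12)*(1/9) = 168*(1/9) = 56/3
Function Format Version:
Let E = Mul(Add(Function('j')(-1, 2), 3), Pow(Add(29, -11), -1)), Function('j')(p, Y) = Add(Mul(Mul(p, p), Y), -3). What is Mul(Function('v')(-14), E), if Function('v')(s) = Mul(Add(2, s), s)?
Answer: Rational(56, 3) ≈ 18.667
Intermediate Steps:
Function('j')(p, Y) = Add(-3, Mul(Y, Pow(p, 2))) (Function('j')(p, Y) = Add(Mul(Pow(p, 2), Y), -3) = Add(Mul(Y, Pow(p, 2)), -3) = Add(-3, Mul(Y, Pow(p, 2))))
E = Rational(1, 9) (E = Mul(Add(Add(-3, Mul(2, Pow(-1, 2))), 3), Pow(Add(29, -11), -1)) = Mul(Add(Add(-3, Mul(2, 1)), 3), Pow(18, -1)) = Mul(Add(Add(-3, 2), 3), Rational(1, 18)) = Mul(Add(-1, 3), Rational(1, 18)) = Mul(2, Rational(1, 18)) = Rational(1, 9) ≈ 0.11111)
Function('v')(s) = Mul(s, Add(2, s))
Mul(Function('v')(-14), E) = Mul(Mul(-14, Add(2, -14)), Rational(1, 9)) = Mul(Mul(-14, -12), Rational(1, 9)) = Mul(168, Rational(1, 9)) = Rational(56, 3)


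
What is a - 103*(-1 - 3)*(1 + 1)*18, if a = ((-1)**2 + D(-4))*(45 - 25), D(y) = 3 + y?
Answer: 14832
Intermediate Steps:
a = 0 (a = ((-1)**2 + (3 - 4))*(45 - 25) = (1 - 1)*20 = 0*20 = 0)
a - 103*(-1 - 3)*(1 + 1)*18 = 0 - 103*(-1 - 3)*(1 + 1)*18 = 0 - 103*(-4*2)*18 = 0 - (-824)*18 = 0 - 103*(-144) = 0 + 14832 = 14832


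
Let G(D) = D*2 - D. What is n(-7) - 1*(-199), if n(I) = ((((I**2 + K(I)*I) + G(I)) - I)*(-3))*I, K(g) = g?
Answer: 2257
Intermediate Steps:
G(D) = D (G(D) = 2*D - D = D)
n(I) = -6*I**3 (n(I) = ((((I**2 + I*I) + I) - I)*(-3))*I = ((((I**2 + I**2) + I) - I)*(-3))*I = (((2*I**2 + I) - I)*(-3))*I = (((I + 2*I**2) - I)*(-3))*I = ((2*I**2)*(-3))*I = (-6*I**2)*I = -6*I**3)
n(-7) - 1*(-199) = -6*(-7)**3 - 1*(-199) = -6*(-343) + 199 = 2058 + 199 = 2257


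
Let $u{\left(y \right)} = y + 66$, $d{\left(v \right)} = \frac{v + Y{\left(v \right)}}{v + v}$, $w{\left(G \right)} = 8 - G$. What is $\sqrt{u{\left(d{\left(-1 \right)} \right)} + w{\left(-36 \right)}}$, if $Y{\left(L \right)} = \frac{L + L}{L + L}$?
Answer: $\sqrt{110} \approx 10.488$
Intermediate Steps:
$Y{\left(L \right)} = 1$ ($Y{\left(L \right)} = \frac{2 L}{2 L} = 2 L \frac{1}{2 L} = 1$)
$d{\left(v \right)} = \frac{1 + v}{2 v}$ ($d{\left(v \right)} = \frac{v + 1}{v + v} = \frac{1 + v}{2 v}$)
$u{\left(y \right)} = 66 + y$
$\sqrt{u{\left(d{\left(-1 \right)} \right)} + w{\left(-36 \right)}} = \sqrt{\left(66 + \frac{1 - 1}{2 \left(-1\right)}\right) + \left(8 - -36\right)} = \sqrt{\left(66 + \frac{1}{2} \left(-1\right) 0\right) + \left(8 + 36\right)} = \sqrt{\left(66 + 0\right) + 44} = \sqrt{66 + 44} = \sqrt{110}$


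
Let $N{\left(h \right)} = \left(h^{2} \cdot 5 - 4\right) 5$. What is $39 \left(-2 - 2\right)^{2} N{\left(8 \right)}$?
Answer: $985920$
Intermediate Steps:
$N{\left(h \right)} = -20 + 25 h^{2}$ ($N{\left(h \right)} = \left(5 h^{2} - 4\right) 5 = \left(-4 + 5 h^{2}\right) 5 = -20 + 25 h^{2}$)
$39 \left(-2 - 2\right)^{2} N{\left(8 \right)} = 39 \left(-2 - 2\right)^{2} \left(-20 + 25 \cdot 8^{2}\right) = 39 \left(-4\right)^{2} \left(-20 + 25 \cdot 64\right) = 39 \cdot 16 \left(-20 + 1600\right) = 624 \cdot 1580 = 985920$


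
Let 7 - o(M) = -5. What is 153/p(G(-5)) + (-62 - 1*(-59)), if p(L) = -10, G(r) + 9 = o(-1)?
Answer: -183/10 ≈ -18.300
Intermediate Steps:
o(M) = 12 (o(M) = 7 - 1*(-5) = 7 + 5 = 12)
G(r) = 3 (G(r) = -9 + 12 = 3)
153/p(G(-5)) + (-62 - 1*(-59)) = 153/(-10) + (-62 - 1*(-59)) = -⅒*153 + (-62 + 59) = -153/10 - 3 = -183/10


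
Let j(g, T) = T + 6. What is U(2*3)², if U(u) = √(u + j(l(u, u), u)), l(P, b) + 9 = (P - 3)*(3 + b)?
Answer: 18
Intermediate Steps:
l(P, b) = -9 + (-3 + P)*(3 + b) (l(P, b) = -9 + (P - 3)*(3 + b) = -9 + (-3 + P)*(3 + b))
j(g, T) = 6 + T
U(u) = √(6 + 2*u) (U(u) = √(u + (6 + u)) = √(6 + 2*u))
U(2*3)² = (√(6 + 2*(2*3)))² = (√(6 + 2*6))² = (√(6 + 12))² = (√18)² = (3*√2)² = 18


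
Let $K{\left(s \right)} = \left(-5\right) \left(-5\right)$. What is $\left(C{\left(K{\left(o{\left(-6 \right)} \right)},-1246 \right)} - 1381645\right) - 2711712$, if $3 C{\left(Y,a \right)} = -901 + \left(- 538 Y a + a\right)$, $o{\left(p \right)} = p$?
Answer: $\frac{4476482}{3} \approx 1.4922 \cdot 10^{6}$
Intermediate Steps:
$K{\left(s \right)} = 25$
$C{\left(Y,a \right)} = - \frac{901}{3} + \frac{a}{3} - \frac{538 Y a}{3}$ ($C{\left(Y,a \right)} = \frac{-901 + \left(- 538 Y a + a\right)}{3} = \frac{-901 - \left(- a + 538 Y a\right)}{3} = \frac{-901 + a - 538 Y a}{3} = - \frac{901}{3} + \frac{a}{3} - \frac{538 Y a}{3}$)
$\left(C{\left(K{\left(o{\left(-6 \right)} \right)},-1246 \right)} - 1381645\right) - 2711712 = \left(\left(- \frac{901}{3} + \frac{1}{3} \left(-1246\right) - \frac{13450}{3} \left(-1246\right)\right) - 1381645\right) - 2711712 = \left(\left(- \frac{901}{3} - \frac{1246}{3} + \frac{16758700}{3}\right) - 1381645\right) - 2711712 = \left(\frac{16756553}{3} - 1381645\right) - 2711712 = \frac{12611618}{3} - 2711712 = \frac{4476482}{3}$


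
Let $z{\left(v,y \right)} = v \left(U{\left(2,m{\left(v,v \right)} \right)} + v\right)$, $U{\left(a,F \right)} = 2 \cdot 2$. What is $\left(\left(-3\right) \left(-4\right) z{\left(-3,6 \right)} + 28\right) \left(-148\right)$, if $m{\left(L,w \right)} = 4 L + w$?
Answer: $1184$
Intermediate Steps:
$m{\left(L,w \right)} = w + 4 L$
$U{\left(a,F \right)} = 4$
$z{\left(v,y \right)} = v \left(4 + v\right)$
$\left(\left(-3\right) \left(-4\right) z{\left(-3,6 \right)} + 28\right) \left(-148\right) = \left(\left(-3\right) \left(-4\right) \left(- 3 \left(4 - 3\right)\right) + 28\right) \left(-148\right) = \left(12 \left(\left(-3\right) 1\right) + 28\right) \left(-148\right) = \left(12 \left(-3\right) + 28\right) \left(-148\right) = \left(-36 + 28\right) \left(-148\right) = \left(-8\right) \left(-148\right) = 1184$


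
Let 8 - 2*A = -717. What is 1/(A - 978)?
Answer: -2/1231 ≈ -0.0016247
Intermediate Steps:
A = 725/2 (A = 4 - 1/2*(-717) = 4 + 717/2 = 725/2 ≈ 362.50)
1/(A - 978) = 1/(725/2 - 978) = 1/(-1231/2) = -2/1231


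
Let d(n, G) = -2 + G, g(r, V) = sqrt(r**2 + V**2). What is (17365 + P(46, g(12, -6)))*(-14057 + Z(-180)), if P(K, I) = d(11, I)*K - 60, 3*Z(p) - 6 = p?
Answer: -242961495 - 3895740*sqrt(5) ≈ -2.5167e+8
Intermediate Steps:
Z(p) = 2 + p/3
g(r, V) = sqrt(V**2 + r**2)
P(K, I) = -60 + K*(-2 + I) (P(K, I) = (-2 + I)*K - 60 = K*(-2 + I) - 60 = -60 + K*(-2 + I))
(17365 + P(46, g(12, -6)))*(-14057 + Z(-180)) = (17365 + (-60 + 46*(-2 + sqrt((-6)**2 + 12**2))))*(-14057 + (2 + (1/3)*(-180))) = (17365 + (-60 + 46*(-2 + sqrt(36 + 144))))*(-14057 + (2 - 60)) = (17365 + (-60 + 46*(-2 + sqrt(180))))*(-14057 - 58) = (17365 + (-60 + 46*(-2 + 6*sqrt(5))))*(-14115) = (17365 + (-60 + (-92 + 276*sqrt(5))))*(-14115) = (17365 + (-152 + 276*sqrt(5)))*(-14115) = (17213 + 276*sqrt(5))*(-14115) = -242961495 - 3895740*sqrt(5)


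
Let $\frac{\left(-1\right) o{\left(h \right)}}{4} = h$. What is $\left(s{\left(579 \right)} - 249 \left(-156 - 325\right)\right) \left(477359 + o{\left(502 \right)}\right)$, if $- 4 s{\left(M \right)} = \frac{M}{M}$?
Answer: $\frac{227728780325}{4} \approx 5.6932 \cdot 10^{10}$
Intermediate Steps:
$s{\left(M \right)} = - \frac{1}{4}$ ($s{\left(M \right)} = - \frac{M \frac{1}{M}}{4} = \left(- \frac{1}{4}\right) 1 = - \frac{1}{4}$)
$o{\left(h \right)} = - 4 h$
$\left(s{\left(579 \right)} - 249 \left(-156 - 325\right)\right) \left(477359 + o{\left(502 \right)}\right) = \left(- \frac{1}{4} - 249 \left(-156 - 325\right)\right) \left(477359 - 2008\right) = \left(- \frac{1}{4} - -119769\right) \left(477359 - 2008\right) = \left(- \frac{1}{4} + 119769\right) 475351 = \frac{479075}{4} \cdot 475351 = \frac{227728780325}{4}$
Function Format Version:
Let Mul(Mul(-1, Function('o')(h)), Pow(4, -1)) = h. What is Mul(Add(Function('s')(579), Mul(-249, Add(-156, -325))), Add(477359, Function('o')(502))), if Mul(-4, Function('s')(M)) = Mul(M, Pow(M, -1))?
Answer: Rational(227728780325, 4) ≈ 5.6932e+10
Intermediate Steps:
Function('s')(M) = Rational(-1, 4) (Function('s')(M) = Mul(Rational(-1, 4), Mul(M, Pow(M, -1))) = Mul(Rational(-1, 4), 1) = Rational(-1, 4))
Function('o')(h) = Mul(-4, h)
Mul(Add(Function('s')(579), Mul(-249, Add(-156, -325))), Add(477359, Function('o')(502))) = Mul(Add(Rational(-1, 4), Mul(-249, Add(-156, -325))), Add(477359, Mul(-4, 502))) = Mul(Add(Rational(-1, 4), Mul(-249, -481)), Add(477359, -2008)) = Mul(Add(Rational(-1, 4), 119769), 475351) = Mul(Rational(479075, 4), 475351) = Rational(227728780325, 4)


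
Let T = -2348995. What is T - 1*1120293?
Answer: -3469288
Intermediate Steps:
T - 1*1120293 = -2348995 - 1*1120293 = -2348995 - 1120293 = -3469288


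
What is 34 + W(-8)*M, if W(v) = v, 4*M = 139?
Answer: -244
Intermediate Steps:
M = 139/4 (M = (¼)*139 = 139/4 ≈ 34.750)
34 + W(-8)*M = 34 - 8*139/4 = 34 - 278 = -244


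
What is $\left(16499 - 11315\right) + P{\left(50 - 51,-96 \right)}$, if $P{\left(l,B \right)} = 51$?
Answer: $5235$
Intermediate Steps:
$\left(16499 - 11315\right) + P{\left(50 - 51,-96 \right)} = \left(16499 - 11315\right) + 51 = 5184 + 51 = 5235$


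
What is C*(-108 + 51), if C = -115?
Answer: 6555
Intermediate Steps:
C*(-108 + 51) = -115*(-108 + 51) = -115*(-57) = 6555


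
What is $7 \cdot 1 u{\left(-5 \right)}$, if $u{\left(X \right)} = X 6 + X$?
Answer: $-245$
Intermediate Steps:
$u{\left(X \right)} = 7 X$ ($u{\left(X \right)} = 6 X + X = 7 X$)
$7 \cdot 1 u{\left(-5 \right)} = 7 \cdot 1 \cdot 7 \left(-5\right) = 7 \left(-35\right) = -245$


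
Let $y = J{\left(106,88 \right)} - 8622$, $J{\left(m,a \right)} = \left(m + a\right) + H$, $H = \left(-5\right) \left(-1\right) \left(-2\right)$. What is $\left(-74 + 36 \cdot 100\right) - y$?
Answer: $11964$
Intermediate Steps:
$H = -10$ ($H = 5 \left(-2\right) = -10$)
$J{\left(m,a \right)} = -10 + a + m$ ($J{\left(m,a \right)} = \left(m + a\right) - 10 = \left(a + m\right) - 10 = -10 + a + m$)
$y = -8438$ ($y = \left(-10 + 88 + 106\right) - 8622 = 184 - 8622 = -8438$)
$\left(-74 + 36 \cdot 100\right) - y = \left(-74 + 36 \cdot 100\right) - -8438 = \left(-74 + 3600\right) + 8438 = 3526 + 8438 = 11964$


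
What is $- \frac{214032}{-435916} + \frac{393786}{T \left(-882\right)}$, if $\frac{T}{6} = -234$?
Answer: $\frac{466559227}{576716868} \approx 0.80899$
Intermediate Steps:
$T = -1404$ ($T = 6 \left(-234\right) = -1404$)
$- \frac{214032}{-435916} + \frac{393786}{T \left(-882\right)} = - \frac{214032}{-435916} + \frac{393786}{\left(-1404\right) \left(-882\right)} = \left(-214032\right) \left(- \frac{1}{435916}\right) + \frac{393786}{1238328} = \frac{4116}{8383} + 393786 \cdot \frac{1}{1238328} = \frac{4116}{8383} + \frac{21877}{68796} = \frac{466559227}{576716868}$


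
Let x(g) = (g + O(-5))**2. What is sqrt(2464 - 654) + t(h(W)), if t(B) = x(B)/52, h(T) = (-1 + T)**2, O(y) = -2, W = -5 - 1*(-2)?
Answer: 49/13 + sqrt(1810) ≈ 46.313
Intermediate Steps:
W = -3 (W = -5 + 2 = -3)
x(g) = (-2 + g)**2 (x(g) = (g - 2)**2 = (-2 + g)**2)
t(B) = (-2 + B)**2/52
sqrt(2464 - 654) + t(h(W)) = sqrt(2464 - 654) + (-2 + (-1 - 3)**2)**2/52 = sqrt(1810) + (-2 + (-4)**2)**2/52 = sqrt(1810) + (-2 + 16)**2/52 = sqrt(1810) + (1/52)*14**2 = sqrt(1810) + (1/52)*196 = sqrt(1810) + 49/13 = 49/13 + sqrt(1810)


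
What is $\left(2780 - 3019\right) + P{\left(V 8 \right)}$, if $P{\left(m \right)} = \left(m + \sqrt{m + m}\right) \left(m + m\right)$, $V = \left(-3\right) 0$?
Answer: $-239$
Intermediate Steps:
$V = 0$
$P{\left(m \right)} = 2 m \left(m + \sqrt{2} \sqrt{m}\right)$ ($P{\left(m \right)} = \left(m + \sqrt{2 m}\right) 2 m = \left(m + \sqrt{2} \sqrt{m}\right) 2 m = 2 m \left(m + \sqrt{2} \sqrt{m}\right)$)
$\left(2780 - 3019\right) + P{\left(V 8 \right)} = \left(2780 - 3019\right) + \left(2 \left(0 \cdot 8\right)^{2} + 2 \sqrt{2} \left(0 \cdot 8\right)^{\frac{3}{2}}\right) = -239 + \left(2 \cdot 0^{2} + 2 \sqrt{2} \cdot 0^{\frac{3}{2}}\right) = -239 + \left(2 \cdot 0 + 2 \sqrt{2} \cdot 0\right) = -239 + \left(0 + 0\right) = -239 + 0 = -239$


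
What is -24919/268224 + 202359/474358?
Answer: 21228506707/63617100096 ≈ 0.33369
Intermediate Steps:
-24919/268224 + 202359/474358 = 21228506707/63617100096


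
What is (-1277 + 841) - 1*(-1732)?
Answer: 1296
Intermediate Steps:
(-1277 + 841) - 1*(-1732) = -436 + 1732 = 1296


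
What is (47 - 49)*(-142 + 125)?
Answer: 34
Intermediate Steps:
(47 - 49)*(-142 + 125) = -2*(-17) = 34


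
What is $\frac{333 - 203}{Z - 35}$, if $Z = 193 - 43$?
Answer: $\frac{26}{23} \approx 1.1304$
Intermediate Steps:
$Z = 150$
$\frac{333 - 203}{Z - 35} = \frac{333 - 203}{150 - 35} = \frac{130}{115} = 130 \cdot \frac{1}{115} = \frac{26}{23}$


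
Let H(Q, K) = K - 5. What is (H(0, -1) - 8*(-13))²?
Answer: 9604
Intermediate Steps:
H(Q, K) = -5 + K
(H(0, -1) - 8*(-13))² = ((-5 - 1) - 8*(-13))² = (-6 + 104)² = 98² = 9604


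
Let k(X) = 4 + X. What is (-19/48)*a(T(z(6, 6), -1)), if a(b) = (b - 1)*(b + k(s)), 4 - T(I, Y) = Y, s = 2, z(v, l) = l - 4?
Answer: -209/12 ≈ -17.417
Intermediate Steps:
z(v, l) = -4 + l
T(I, Y) = 4 - Y
a(b) = (-1 + b)*(6 + b) (a(b) = (b - 1)*(b + (4 + 2)) = (-1 + b)*(b + 6) = (-1 + b)*(6 + b))
(-19/48)*a(T(z(6, 6), -1)) = (-19/48)*(-6 + (4 - 1*(-1))² + 5*(4 - 1*(-1))) = ((1/48)*(-19))*(-6 + (4 + 1)² + 5*(4 + 1)) = -19*(-6 + 5² + 5*5)/48 = -19*(-6 + 25 + 25)/48 = -19/48*44 = -209/12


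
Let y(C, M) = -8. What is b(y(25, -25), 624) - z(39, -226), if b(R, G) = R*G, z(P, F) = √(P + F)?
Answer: -4992 - I*√187 ≈ -4992.0 - 13.675*I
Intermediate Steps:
z(P, F) = √(F + P)
b(R, G) = G*R
b(y(25, -25), 624) - z(39, -226) = 624*(-8) - √(-226 + 39) = -4992 - √(-187) = -4992 - I*√187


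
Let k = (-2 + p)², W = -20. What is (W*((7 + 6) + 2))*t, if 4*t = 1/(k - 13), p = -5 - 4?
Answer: -25/36 ≈ -0.69444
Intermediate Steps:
p = -9
k = 121 (k = (-2 - 9)² = (-11)² = 121)
t = 1/432 (t = 1/(4*(121 - 13)) = (¼)/108 = (¼)*(1/108) = 1/432 ≈ 0.0023148)
(W*((7 + 6) + 2))*t = -20*((7 + 6) + 2)*(1/432) = -20*(13 + 2)*(1/432) = -20*15*(1/432) = -300*1/432 = -25/36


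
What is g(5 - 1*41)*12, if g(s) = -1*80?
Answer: -960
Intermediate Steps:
g(s) = -80
g(5 - 1*41)*12 = -80*12 = -960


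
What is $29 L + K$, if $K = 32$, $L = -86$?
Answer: $-2462$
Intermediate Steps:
$29 L + K = 29 \left(-86\right) + 32 = -2494 + 32 = -2462$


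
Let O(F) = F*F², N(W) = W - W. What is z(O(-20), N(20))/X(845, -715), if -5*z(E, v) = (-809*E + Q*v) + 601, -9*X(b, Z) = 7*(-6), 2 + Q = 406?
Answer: -19417803/70 ≈ -2.7740e+5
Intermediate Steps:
Q = 404 (Q = -2 + 406 = 404)
N(W) = 0
X(b, Z) = 14/3 (X(b, Z) = -7*(-6)/9 = -⅑*(-42) = 14/3)
O(F) = F³
z(E, v) = -601/5 - 404*v/5 + 809*E/5 (z(E, v) = -((-809*E + 404*v) + 601)/5 = -(601 - 809*E + 404*v)/5 = -601/5 - 404*v/5 + 809*E/5)
z(O(-20), N(20))/X(845, -715) = (-601/5 - 404/5*0 + (809/5)*(-20)³)/(14/3) = (-601/5 + 0 + (809/5)*(-8000))*(3/14) = (-601/5 + 0 - 1294400)*(3/14) = -6472601/5*3/14 = -19417803/70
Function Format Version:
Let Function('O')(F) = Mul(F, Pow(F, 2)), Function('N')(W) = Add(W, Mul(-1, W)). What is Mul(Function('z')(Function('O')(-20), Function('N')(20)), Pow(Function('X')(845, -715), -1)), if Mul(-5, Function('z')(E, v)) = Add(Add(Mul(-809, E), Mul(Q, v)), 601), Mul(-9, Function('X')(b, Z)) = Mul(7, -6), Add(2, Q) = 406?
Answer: Rational(-19417803, 70) ≈ -2.7740e+5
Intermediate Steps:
Q = 404 (Q = Add(-2, 406) = 404)
Function('N')(W) = 0
Function('X')(b, Z) = Rational(14, 3) (Function('X')(b, Z) = Mul(Rational(-1, 9), Mul(7, -6)) = Mul(Rational(-1, 9), -42) = Rational(14, 3))
Function('O')(F) = Pow(F, 3)
Function('z')(E, v) = Add(Rational(-601, 5), Mul(Rational(-404, 5), v), Mul(Rational(809, 5), E)) (Function('z')(E, v) = Mul(Rational(-1, 5), Add(Add(Mul(-809, E), Mul(404, v)), 601)) = Mul(Rational(-1, 5), Add(601, Mul(-809, E), Mul(404, v))) = Add(Rational(-601, 5), Mul(Rational(-404, 5), v), Mul(Rational(809, 5), E)))
Mul(Function('z')(Function('O')(-20), Function('N')(20)), Pow(Function('X')(845, -715), -1)) = Mul(Add(Rational(-601, 5), Mul(Rational(-404, 5), 0), Mul(Rational(809, 5), Pow(-20, 3))), Pow(Rational(14, 3), -1)) = Mul(Add(Rational(-601, 5), 0, Mul(Rational(809, 5), -8000)), Rational(3, 14)) = Mul(Add(Rational(-601, 5), 0, -1294400), Rational(3, 14)) = Mul(Rational(-6472601, 5), Rational(3, 14)) = Rational(-19417803, 70)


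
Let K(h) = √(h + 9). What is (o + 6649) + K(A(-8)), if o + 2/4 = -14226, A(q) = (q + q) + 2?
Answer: -15155/2 + I*√5 ≈ -7577.5 + 2.2361*I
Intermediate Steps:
A(q) = 2 + 2*q (A(q) = 2*q + 2 = 2 + 2*q)
o = -28453/2 (o = -½ - 14226 = -28453/2 ≈ -14227.)
K(h) = √(9 + h)
(o + 6649) + K(A(-8)) = (-28453/2 + 6649) + √(9 + (2 + 2*(-8))) = -15155/2 + √(9 + (2 - 16)) = -15155/2 + √(9 - 14) = -15155/2 + √(-5) = -15155/2 + I*√5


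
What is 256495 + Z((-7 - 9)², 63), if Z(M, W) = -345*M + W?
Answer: 168238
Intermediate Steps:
Z(M, W) = W - 345*M
256495 + Z((-7 - 9)², 63) = 256495 + (63 - 345*(-7 - 9)²) = 256495 + (63 - 345*(-16)²) = 256495 + (63 - 345*256) = 256495 + (63 - 88320) = 256495 - 88257 = 168238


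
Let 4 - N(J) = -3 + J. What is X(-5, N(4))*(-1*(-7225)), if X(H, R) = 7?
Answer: 50575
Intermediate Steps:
N(J) = 7 - J (N(J) = 4 - (-3 + J) = 4 + (3 - J) = 7 - J)
X(-5, N(4))*(-1*(-7225)) = 7*(-1*(-7225)) = 7*7225 = 50575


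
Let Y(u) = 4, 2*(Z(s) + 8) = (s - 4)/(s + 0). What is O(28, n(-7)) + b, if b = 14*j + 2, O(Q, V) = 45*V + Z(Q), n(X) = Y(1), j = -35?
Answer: -2209/7 ≈ -315.57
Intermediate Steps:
Z(s) = -8 + (-4 + s)/(2*s) (Z(s) = -8 + ((s - 4)/(s + 0))/2 = -8 + ((-4 + s)/s)/2 = -8 + (-4 + s)/(2*s))
n(X) = 4
O(Q, V) = -15/2 - 2/Q + 45*V (O(Q, V) = 45*V + (-15/2 - 2/Q) = -15/2 - 2/Q + 45*V)
b = -488 (b = 14*(-35) + 2 = -490 + 2 = -488)
O(28, n(-7)) + b = (-15/2 - 2/28 + 45*4) - 488 = (-15/2 - 2*1/28 + 180) - 488 = (-15/2 - 1/14 + 180) - 488 = 1207/7 - 488 = -2209/7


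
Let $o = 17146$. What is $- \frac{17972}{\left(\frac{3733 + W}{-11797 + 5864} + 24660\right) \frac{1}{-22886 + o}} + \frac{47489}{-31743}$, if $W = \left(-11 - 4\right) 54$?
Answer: $\frac{19421165082208247}{4644155075751} \approx 4181.9$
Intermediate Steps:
$W = -810$ ($W = \left(-15\right) 54 = -810$)
$- \frac{17972}{\left(\frac{3733 + W}{-11797 + 5864} + 24660\right) \frac{1}{-22886 + o}} + \frac{47489}{-31743} = - \frac{17972}{\left(\frac{3733 - 810}{-11797 + 5864} + 24660\right) \frac{1}{-22886 + 17146}} + \frac{47489}{-31743} = - \frac{17972}{\left(\frac{2923}{-5933} + 24660\right) \frac{1}{-5740}} + 47489 \left(- \frac{1}{31743}\right) = - \frac{17972}{\left(2923 \left(- \frac{1}{5933}\right) + 24660\right) \left(- \frac{1}{5740}\right)} - \frac{47489}{31743} = - \frac{17972}{\left(- \frac{2923}{5933} + 24660\right) \left(- \frac{1}{5740}\right)} - \frac{47489}{31743} = - \frac{17972}{\frac{146304857}{5933} \left(- \frac{1}{5740}\right)} - \frac{47489}{31743} = - \frac{17972}{- \frac{146304857}{34055420}} - \frac{47489}{31743} = \left(-17972\right) \left(- \frac{34055420}{146304857}\right) - \frac{47489}{31743} = \frac{612044008240}{146304857} - \frac{47489}{31743} = \frac{19421165082208247}{4644155075751}$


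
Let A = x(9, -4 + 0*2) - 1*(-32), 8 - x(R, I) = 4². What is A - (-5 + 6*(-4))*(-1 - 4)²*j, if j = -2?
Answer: -1426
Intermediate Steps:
x(R, I) = -8 (x(R, I) = 8 - 1*4² = 8 - 1*16 = 8 - 16 = -8)
A = 24 (A = -8 - 1*(-32) = -8 + 32 = 24)
A - (-5 + 6*(-4))*(-1 - 4)²*j = 24 - (-5 + 6*(-4))*(-1 - 4)²*(-2) = 24 - (-5 - 24)*(-5)²*(-2) = 24 - (-29*25)*(-2) = 24 - (-725)*(-2) = 24 - 1*1450 = 24 - 1450 = -1426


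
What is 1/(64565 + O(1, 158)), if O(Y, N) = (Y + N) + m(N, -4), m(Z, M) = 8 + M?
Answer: 1/64728 ≈ 1.5449e-5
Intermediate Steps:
O(Y, N) = 4 + N + Y (O(Y, N) = (Y + N) + (8 - 4) = (N + Y) + 4 = 4 + N + Y)
1/(64565 + O(1, 158)) = 1/(64565 + (4 + 158 + 1)) = 1/(64565 + 163) = 1/64728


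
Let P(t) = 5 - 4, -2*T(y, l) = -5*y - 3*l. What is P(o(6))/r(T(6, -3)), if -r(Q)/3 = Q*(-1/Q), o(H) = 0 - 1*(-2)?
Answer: ⅓ ≈ 0.33333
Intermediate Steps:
T(y, l) = 3*l/2 + 5*y/2 (T(y, l) = -(-5*y - 3*l)/2 = 3*l/2 + 5*y/2)
o(H) = 2 (o(H) = 0 + 2 = 2)
P(t) = 1
r(Q) = 3 (r(Q) = -3*Q*(-1/Q) = -3*(-1) = 3)
P(o(6))/r(T(6, -3)) = 1/3 = 1*(⅓) = ⅓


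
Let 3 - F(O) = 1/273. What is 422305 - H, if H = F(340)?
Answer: 115288447/273 ≈ 4.2230e+5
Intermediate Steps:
F(O) = 818/273 (F(O) = 3 - 1/273 = 818/273)
H = 818/273 ≈ 2.9963
422305 - H = 422305 - 1*818/273 = 422305 - 818/273 = 115288447/273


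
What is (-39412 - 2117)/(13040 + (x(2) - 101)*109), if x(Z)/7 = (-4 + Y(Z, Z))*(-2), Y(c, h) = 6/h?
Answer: -41529/3557 ≈ -11.675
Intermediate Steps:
x(Z) = 56 - 84/Z (x(Z) = 7*((-4 + 6/Z)*(-2)) = 7*(8 - 12/Z) = 56 - 84/Z)
(-39412 - 2117)/(13040 + (x(2) - 101)*109) = (-39412 - 2117)/(13040 + ((56 - 84/2) - 101)*109) = -41529/(13040 + ((56 - 84*1/2) - 101)*109) = -41529/(13040 + ((56 - 42) - 101)*109) = -41529/(13040 + (14 - 101)*109) = -41529/(13040 - 87*109) = -41529/(13040 - 9483) = -41529/3557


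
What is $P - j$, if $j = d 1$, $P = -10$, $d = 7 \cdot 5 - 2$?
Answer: $-43$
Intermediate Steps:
$d = 33$ ($d = 35 - 2 = 33$)
$j = 33$ ($j = 33 \cdot 1 = 33$)
$P - j = -10 - 33 = -43$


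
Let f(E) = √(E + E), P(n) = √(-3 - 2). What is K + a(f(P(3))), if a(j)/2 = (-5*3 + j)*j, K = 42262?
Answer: 42262 + 4*I*√5 + 30*5^(¼)*(-1 - I) ≈ 42217.0 - 35.916*I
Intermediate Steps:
P(n) = I*√5 (P(n) = √(-5) = I*√5)
f(E) = √2*√E (f(E) = √(2*E) = √2*√E)
a(j) = 2*j*(-15 + j) (a(j) = 2*((-5*3 + j)*j) = 2*((-15 + j)*j) = 2*(j*(-15 + j)) = 2*j*(-15 + j))
K + a(f(P(3))) = 42262 + 2*(√2*√(I*√5))*(-15 + √2*√(I*√5)) = 42262 + 2*(√2*(5^(¼)*√I))*(-15 + √2*(5^(¼)*√I)) = 42262 + 2*(√2*5^(¼)*√I)*(-15 + √2*5^(¼)*√I) = 42262 + 2*√2*5^(¼)*√I*(-15 + √2*5^(¼)*√I)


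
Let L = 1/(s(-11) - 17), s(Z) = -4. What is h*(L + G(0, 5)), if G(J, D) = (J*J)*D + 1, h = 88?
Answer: 1760/21 ≈ 83.810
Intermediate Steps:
L = -1/21 (L = 1/(-4 - 17) = 1/(-21) = -1/21 ≈ -0.047619)
G(J, D) = 1 + D*J**2 (G(J, D) = J**2*D + 1 = D*J**2 + 1 = 1 + D*J**2)
h*(L + G(0, 5)) = 88*(-1/21 + (1 + 5*0**2)) = 88*(-1/21 + (1 + 5*0)) = 88*(-1/21 + (1 + 0)) = 88*(-1/21 + 1) = 88*(20/21) = 1760/21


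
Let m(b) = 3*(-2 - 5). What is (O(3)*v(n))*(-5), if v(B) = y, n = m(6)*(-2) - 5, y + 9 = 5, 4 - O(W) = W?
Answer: 20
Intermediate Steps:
O(W) = 4 - W
m(b) = -21 (m(b) = 3*(-7) = -21)
y = -4 (y = -9 + 5 = -4)
n = 37 (n = -21*(-2) - 5 = 42 - 5 = 37)
v(B) = -4
(O(3)*v(n))*(-5) = ((4 - 1*3)*(-4))*(-5) = ((4 - 3)*(-4))*(-5) = (1*(-4))*(-5) = -4*(-5) = 20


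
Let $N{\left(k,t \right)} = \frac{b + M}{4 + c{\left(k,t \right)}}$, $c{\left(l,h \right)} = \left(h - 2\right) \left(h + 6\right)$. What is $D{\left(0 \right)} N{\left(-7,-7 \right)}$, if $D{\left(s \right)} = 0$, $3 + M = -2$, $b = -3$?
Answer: $0$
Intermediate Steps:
$M = -5$ ($M = -3 - 2 = -5$)
$c{\left(l,h \right)} = \left(-2 + h\right) \left(6 + h\right)$
$N{\left(k,t \right)} = - \frac{8}{-8 + t^{2} + 4 t}$ ($N{\left(k,t \right)} = \frac{-3 - 5}{4 + \left(-12 + t^{2} + 4 t\right)} = - \frac{8}{-8 + t^{2} + 4 t}$)
$D{\left(0 \right)} N{\left(-7,-7 \right)} = 0 \left(- \frac{8}{-8 + \left(-7\right)^{2} + 4 \left(-7\right)}\right) = 0 \left(- \frac{8}{-8 + 49 - 28}\right) = 0 \left(- \frac{8}{13}\right) = 0$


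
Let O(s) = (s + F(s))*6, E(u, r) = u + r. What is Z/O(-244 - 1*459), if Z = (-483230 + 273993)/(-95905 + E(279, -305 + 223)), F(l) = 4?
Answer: -2947/5653512 ≈ -0.00052127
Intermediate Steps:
E(u, r) = r + u
Z = 2947/1348 (Z = (-483230 + 273993)/(-95905 + ((-305 + 223) + 279)) = -209237/(-95905 + (-82 + 279)) = -209237/(-95905 + 197) = -209237/(-95708) = -209237*(-1/95708) = 2947/1348 ≈ 2.1862)
O(s) = 24 + 6*s (O(s) = (s + 4)*6 = (4 + s)*6 = 24 + 6*s)
Z/O(-244 - 1*459) = 2947/(1348*(24 + 6*(-244 - 1*459))) = 2947/(1348*(24 + 6*(-244 - 459))) = 2947/(1348*(24 + 6*(-703))) = 2947/(1348*(24 - 4218)) = (2947/1348)/(-4194) = (2947/1348)*(-1/4194) = -2947/5653512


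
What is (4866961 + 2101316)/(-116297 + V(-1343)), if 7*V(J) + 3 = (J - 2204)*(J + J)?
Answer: 48777939/8713160 ≈ 5.5982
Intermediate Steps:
V(J) = -3/7 + 2*J*(-2204 + J)/7 (V(J) = -3/7 + ((J - 2204)*(J + J))/7 = -3/7 + ((-2204 + J)*(2*J))/7 = -3/7 + (2*J*(-2204 + J))/7 = -3/7 + 2*J*(-2204 + J)/7)
(4866961 + 2101316)/(-116297 + V(-1343)) = (4866961 + 2101316)/(-116297 + (-3/7 - 4408/7*(-1343) + (2/7)*(-1343)**2)) = 6968277/(-116297 + (-3/7 + 5919944/7 + (2/7)*1803649)) = 6968277/(-116297 + (-3/7 + 5919944/7 + 3607298/7)) = 6968277/(-116297 + 9527239/7) = 6968277/(8713160/7) = 6968277*(7/8713160) = 48777939/8713160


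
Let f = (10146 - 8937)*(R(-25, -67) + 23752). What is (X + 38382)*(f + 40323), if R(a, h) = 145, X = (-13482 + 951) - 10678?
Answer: 438982140708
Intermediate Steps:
X = -23209 (X = -12531 - 10678 = -23209)
f = 28891473 (f = (10146 - 8937)*(145 + 23752) = 1209*23897 = 28891473)
(X + 38382)*(f + 40323) = (-23209 + 38382)*(28891473 + 40323) = 15173*28931796 = 438982140708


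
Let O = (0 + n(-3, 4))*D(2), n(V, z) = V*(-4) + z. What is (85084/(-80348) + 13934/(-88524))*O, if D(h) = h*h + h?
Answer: -17303090096/148181799 ≈ -116.77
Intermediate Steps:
D(h) = h + h**2 (D(h) = h**2 + h = h + h**2)
n(V, z) = z - 4*V (n(V, z) = -4*V + z = z - 4*V)
O = 96 (O = (0 + (4 - 4*(-3)))*(2*(1 + 2)) = (0 + (4 + 12))*(2*3) = (0 + 16)*6 = 16*6 = 96)
(85084/(-80348) + 13934/(-88524))*O = (85084/(-80348) + 13934/(-88524))*96 = (85084*(-1/80348) + 13934*(-1/88524))*96 = (-21271/20087 - 6967/44262)*96 = -1081443131/889090794*96 = -17303090096/148181799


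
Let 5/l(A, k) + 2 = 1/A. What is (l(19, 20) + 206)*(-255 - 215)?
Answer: -3537690/37 ≈ -95613.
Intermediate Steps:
l(A, k) = 5/(-2 + 1/A)
(l(19, 20) + 206)*(-255 - 215) = (-5*19/(-1 + 2*19) + 206)*(-255 - 215) = (-5*19/(-1 + 38) + 206)*(-470) = (-5*19/37 + 206)*(-470) = (-5*19*1/37 + 206)*(-470) = (-95/37 + 206)*(-470) = (7527/37)*(-470) = -3537690/37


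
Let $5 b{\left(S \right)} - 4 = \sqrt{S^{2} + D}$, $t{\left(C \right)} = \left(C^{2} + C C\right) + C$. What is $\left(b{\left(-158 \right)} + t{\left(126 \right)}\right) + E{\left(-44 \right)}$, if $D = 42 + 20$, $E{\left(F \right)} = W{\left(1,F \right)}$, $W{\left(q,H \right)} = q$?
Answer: $\frac{159399}{5} + \frac{\sqrt{25026}}{5} \approx 31911.0$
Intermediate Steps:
$E{\left(F \right)} = 1$
$D = 62$
$t{\left(C \right)} = C + 2 C^{2}$ ($t{\left(C \right)} = \left(C^{2} + C^{2}\right) + C = 2 C^{2} + C = C + 2 C^{2}$)
$b{\left(S \right)} = \frac{4}{5} + \frac{\sqrt{62 + S^{2}}}{5}$ ($b{\left(S \right)} = \frac{4}{5} + \frac{\sqrt{S^{2} + 62}}{5} = \frac{4}{5} + \frac{\sqrt{62 + S^{2}}}{5}$)
$\left(b{\left(-158 \right)} + t{\left(126 \right)}\right) + E{\left(-44 \right)} = \left(\left(\frac{4}{5} + \frac{\sqrt{62 + \left(-158\right)^{2}}}{5}\right) + 126 \left(1 + 2 \cdot 126\right)\right) + 1 = \left(\left(\frac{4}{5} + \frac{\sqrt{62 + 24964}}{5}\right) + 126 \left(1 + 252\right)\right) + 1 = \left(\left(\frac{4}{5} + \frac{\sqrt{25026}}{5}\right) + 126 \cdot 253\right) + 1 = \left(\left(\frac{4}{5} + \frac{\sqrt{25026}}{5}\right) + 31878\right) + 1 = \left(\frac{159394}{5} + \frac{\sqrt{25026}}{5}\right) + 1 = \frac{159399}{5} + \frac{\sqrt{25026}}{5}$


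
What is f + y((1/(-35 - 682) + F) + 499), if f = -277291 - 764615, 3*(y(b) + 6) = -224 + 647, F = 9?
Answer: -1041771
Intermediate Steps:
y(b) = 135 (y(b) = -6 + (-224 + 647)/3 = -6 + (1/3)*423 = -6 + 141 = 135)
f = -1041906
f + y((1/(-35 - 682) + F) + 499) = -1041906 + 135 = -1041771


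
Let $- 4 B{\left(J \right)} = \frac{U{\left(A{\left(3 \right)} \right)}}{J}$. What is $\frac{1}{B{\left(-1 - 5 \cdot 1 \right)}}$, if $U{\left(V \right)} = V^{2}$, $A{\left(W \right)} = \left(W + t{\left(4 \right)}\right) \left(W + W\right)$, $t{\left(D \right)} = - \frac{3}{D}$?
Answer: $\frac{32}{243} \approx 0.13169$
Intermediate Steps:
$A{\left(W \right)} = 2 W \left(- \frac{3}{4} + W\right)$ ($A{\left(W \right)} = \left(W - \frac{3}{4}\right) \left(W + W\right) = \left(W - \frac{3}{4}\right) 2 W = \left(- \frac{3}{4} + W\right) 2 W = 2 W \left(- \frac{3}{4} + W\right)$)
$B{\left(J \right)} = - \frac{729}{16 J}$ ($B{\left(J \right)} = - \frac{\left(\frac{1}{2} \cdot 3 \left(-3 + 4 \cdot 3\right)\right)^{2} \frac{1}{J}}{4} = - \frac{\left(\frac{1}{2} \cdot 3 \left(-3 + 12\right)\right)^{2} \frac{1}{J}}{4} = - \frac{\left(\frac{1}{2} \cdot 3 \cdot 9\right)^{2} \frac{1}{J}}{4} = - \frac{\left(\frac{27}{2}\right)^{2} \frac{1}{J}}{4} = - \frac{\frac{729}{4} \frac{1}{J}}{4} = - \frac{729}{16 J}$)
$\frac{1}{B{\left(-1 - 5 \cdot 1 \right)}} = \frac{1}{\left(- \frac{729}{16}\right) \frac{1}{-1 - 5 \cdot 1}} = \frac{1}{\left(- \frac{729}{16}\right) \frac{1}{-1 - 5}} = \frac{1}{\left(- \frac{729}{16}\right) \frac{1}{-6}} = \frac{1}{\left(- \frac{729}{16}\right) \left(- \frac{1}{6}\right)} = \frac{1}{\frac{243}{32}} = \frac{32}{243}$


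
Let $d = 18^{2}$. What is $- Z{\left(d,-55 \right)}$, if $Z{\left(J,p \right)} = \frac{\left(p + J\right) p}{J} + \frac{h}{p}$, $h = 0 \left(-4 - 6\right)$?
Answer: $\frac{14795}{324} \approx 45.664$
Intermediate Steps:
$d = 324$
$h = 0$ ($h = 0 \left(-10\right) = 0$)
$Z{\left(J,p \right)} = \frac{p \left(J + p\right)}{J}$ ($Z{\left(J,p \right)} = \frac{\left(p + J\right) p}{J} + \frac{0}{p} = \frac{\left(J + p\right) p}{J} + 0 = \frac{p \left(J + p\right)}{J} + 0 = \frac{p \left(J + p\right)}{J}$)
$- Z{\left(d,-55 \right)} = - \frac{\left(-55\right) \left(324 - 55\right)}{324} = - \frac{\left(-55\right) 269}{324} = \left(-1\right) \left(- \frac{14795}{324}\right) = \frac{14795}{324}$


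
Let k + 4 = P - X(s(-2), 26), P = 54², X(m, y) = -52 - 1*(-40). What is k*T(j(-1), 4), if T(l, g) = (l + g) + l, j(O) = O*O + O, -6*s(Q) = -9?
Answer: 11696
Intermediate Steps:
s(Q) = 3/2 (s(Q) = -⅙*(-9) = 3/2)
X(m, y) = -12 (X(m, y) = -52 + 40 = -12)
j(O) = O + O² (j(O) = O² + O = O + O²)
P = 2916
k = 2924 (k = -4 + (2916 - 1*(-12)) = -4 + (2916 + 12) = -4 + 2928 = 2924)
T(l, g) = g + 2*l (T(l, g) = (g + l) + l = g + 2*l)
k*T(j(-1), 4) = 2924*(4 + 2*(-(1 - 1))) = 2924*(4 + 2*(-1*0)) = 2924*(4 + 2*0) = 2924*(4 + 0) = 2924*4 = 11696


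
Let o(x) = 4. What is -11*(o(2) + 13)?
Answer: -187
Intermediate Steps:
-11*(o(2) + 13) = -11*(4 + 13) = -11*17 = -187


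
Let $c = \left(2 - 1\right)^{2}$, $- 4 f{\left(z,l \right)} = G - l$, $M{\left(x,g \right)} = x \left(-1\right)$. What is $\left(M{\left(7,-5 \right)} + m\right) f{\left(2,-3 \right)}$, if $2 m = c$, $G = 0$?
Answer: $\frac{39}{8} \approx 4.875$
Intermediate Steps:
$M{\left(x,g \right)} = - x$
$f{\left(z,l \right)} = \frac{l}{4}$ ($f{\left(z,l \right)} = - \frac{0 - l}{4} = - \frac{\left(-1\right) l}{4} = \frac{l}{4}$)
$c = 1$ ($c = 1^{2} = 1$)
$m = \frac{1}{2}$ ($m = \frac{1}{2} \cdot 1 = \frac{1}{2} \approx 0.5$)
$\left(M{\left(7,-5 \right)} + m\right) f{\left(2,-3 \right)} = \left(\left(-1\right) 7 + \frac{1}{2}\right) \frac{1}{4} \left(-3\right) = \left(-7 + \frac{1}{2}\right) \left(- \frac{3}{4}\right) = \left(- \frac{13}{2}\right) \left(- \frac{3}{4}\right) = \frac{39}{8}$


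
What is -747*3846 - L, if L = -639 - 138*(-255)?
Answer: -2907513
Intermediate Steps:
L = 34551 (L = -639 + 35190 = 34551)
-747*3846 - L = -747*3846 - 1*34551 = -2872962 - 34551 = -2907513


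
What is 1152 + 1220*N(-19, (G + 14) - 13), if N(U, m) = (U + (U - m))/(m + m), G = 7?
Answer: -4711/2 ≈ -2355.5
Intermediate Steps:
N(U, m) = (-m + 2*U)/(2*m) (N(U, m) = (-m + 2*U)/((2*m)) = (-m + 2*U)*(1/(2*m)) = (-m + 2*U)/(2*m))
1152 + 1220*N(-19, (G + 14) - 13) = 1152 + 1220*((-19 - ((7 + 14) - 13)/2)/((7 + 14) - 13)) = 1152 + 1220*((-19 - (21 - 13)/2)/(21 - 13)) = 1152 + 1220*((-19 - ½*8)/8) = 1152 + 1220*((-19 - 4)/8) = 1152 + 1220*((⅛)*(-23)) = 1152 + 1220*(-23/8) = 1152 - 7015/2 = -4711/2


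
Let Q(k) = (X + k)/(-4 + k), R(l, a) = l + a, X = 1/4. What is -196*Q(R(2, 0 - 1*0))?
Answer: 441/2 ≈ 220.50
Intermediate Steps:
X = ¼ (X = 1*(¼) = ¼ ≈ 0.25000)
R(l, a) = a + l
Q(k) = (¼ + k)/(-4 + k)
-196*Q(R(2, 0 - 1*0)) = -196*(¼ + ((0 - 1*0) + 2))/(-4 + ((0 - 1*0) + 2)) = -196*(¼ + ((0 + 0) + 2))/(-4 + ((0 + 0) + 2)) = -196*(¼ + (0 + 2))/(-4 + (0 + 2)) = -196*(¼ + 2)/(-4 + 2) = -196*9/((-2)*4) = -(-98)*9/4 = -196*(-9/8) = 441/2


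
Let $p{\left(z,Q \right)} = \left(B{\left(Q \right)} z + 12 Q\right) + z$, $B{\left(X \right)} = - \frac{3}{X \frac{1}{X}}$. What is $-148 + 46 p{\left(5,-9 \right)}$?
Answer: $-5576$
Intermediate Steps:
$B{\left(X \right)} = -3$ ($B{\left(X \right)} = - \frac{3}{1} = \left(-3\right) 1 = -3$)
$p{\left(z,Q \right)} = - 2 z + 12 Q$ ($p{\left(z,Q \right)} = \left(- 3 z + 12 Q\right) + z = - 2 z + 12 Q$)
$-148 + 46 p{\left(5,-9 \right)} = -148 + 46 \left(\left(-2\right) 5 + 12 \left(-9\right)\right) = -148 + 46 \left(-10 - 108\right) = -148 + 46 \left(-118\right) = -148 - 5428 = -5576$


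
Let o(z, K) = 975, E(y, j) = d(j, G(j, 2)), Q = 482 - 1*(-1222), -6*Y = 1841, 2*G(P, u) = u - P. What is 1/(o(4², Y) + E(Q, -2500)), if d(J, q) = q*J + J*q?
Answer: -1/6254025 ≈ -1.5990e-7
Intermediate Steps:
G(P, u) = u/2 - P/2 (G(P, u) = (u - P)/2 = u/2 - P/2)
d(J, q) = 2*J*q (d(J, q) = J*q + J*q = 2*J*q)
Y = -1841/6 (Y = -⅙*1841 = -1841/6 ≈ -306.83)
Q = 1704 (Q = 482 + 1222 = 1704)
E(y, j) = 2*j*(1 - j/2) (E(y, j) = 2*j*((½)*2 - j/2) = 2*j*(1 - j/2))
1/(o(4², Y) + E(Q, -2500)) = 1/(975 - 2500*(2 - 1*(-2500))) = 1/(975 - 2500*(2 + 2500)) = 1/(975 - 2500*2502) = 1/(975 - 6255000) = 1/(-6254025) = -1/6254025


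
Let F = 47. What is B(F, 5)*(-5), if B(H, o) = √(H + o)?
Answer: -10*√13 ≈ -36.056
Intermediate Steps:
B(F, 5)*(-5) = √(47 + 5)*(-5) = √52*(-5) = (2*√13)*(-5) = -10*√13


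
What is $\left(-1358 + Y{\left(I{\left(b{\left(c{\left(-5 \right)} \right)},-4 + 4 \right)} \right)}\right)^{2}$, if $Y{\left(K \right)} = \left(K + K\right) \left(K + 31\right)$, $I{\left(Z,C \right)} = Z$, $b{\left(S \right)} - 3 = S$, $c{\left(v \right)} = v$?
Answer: $2172676$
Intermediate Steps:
$b{\left(S \right)} = 3 + S$
$Y{\left(K \right)} = 2 K \left(31 + K\right)$
$\left(-1358 + Y{\left(I{\left(b{\left(c{\left(-5 \right)} \right)},-4 + 4 \right)} \right)}\right)^{2} = \left(-1358 + 2 \left(3 - 5\right) \left(31 + \left(3 - 5\right)\right)\right)^{2} = \left(-1358 + 2 \left(-2\right) \left(31 - 2\right)\right)^{2} = \left(-1358 + 2 \left(-2\right) 29\right)^{2} = \left(-1358 - 116\right)^{2} = \left(-1474\right)^{2} = 2172676$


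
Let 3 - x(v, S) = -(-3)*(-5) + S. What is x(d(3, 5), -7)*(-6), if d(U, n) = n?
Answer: -150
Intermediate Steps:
x(v, S) = 18 - S (x(v, S) = 3 - (-(-3)*(-5) + S) = 3 - (-3*5 + S) = 3 - (-15 + S) = 3 + (15 - S) = 18 - S)
x(d(3, 5), -7)*(-6) = (18 - 1*(-7))*(-6) = (18 + 7)*(-6) = 25*(-6) = -150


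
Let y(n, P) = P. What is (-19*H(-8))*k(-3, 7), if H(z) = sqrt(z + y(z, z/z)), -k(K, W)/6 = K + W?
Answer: 456*I*sqrt(7) ≈ 1206.5*I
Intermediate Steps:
k(K, W) = -6*K - 6*W (k(K, W) = -6*(K + W) = -6*K - 6*W)
H(z) = sqrt(1 + z) (H(z) = sqrt(z + z/z) = sqrt(z + 1) = sqrt(1 + z))
(-19*H(-8))*k(-3, 7) = (-19*sqrt(1 - 8))*(-6*(-3) - 6*7) = (-19*I*sqrt(7))*(18 - 42) = -19*I*sqrt(7)*(-24) = 456*I*sqrt(7)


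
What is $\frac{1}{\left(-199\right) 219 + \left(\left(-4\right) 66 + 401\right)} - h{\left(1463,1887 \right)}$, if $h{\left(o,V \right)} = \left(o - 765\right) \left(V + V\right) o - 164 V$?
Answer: $- \frac{167415850880353}{43444} \approx -3.8536 \cdot 10^{9}$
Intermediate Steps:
$h{\left(o,V \right)} = - 164 V + 2 V o \left(-765 + o\right)$ ($h{\left(o,V \right)} = \left(-765 + o\right) 2 V o - 164 V = 2 V \left(-765 + o\right) o - 164 V = 2 V o \left(-765 + o\right) - 164 V = - 164 V + 2 V o \left(-765 + o\right)$)
$\frac{1}{\left(-199\right) 219 + \left(\left(-4\right) 66 + 401\right)} - h{\left(1463,1887 \right)} = \frac{1}{\left(-199\right) 219 + \left(\left(-4\right) 66 + 401\right)} - 2 \cdot 1887 \left(-82 + 1463^{2} - 1119195\right) = \frac{1}{-43581 + \left(-264 + 401\right)} - 2 \cdot 1887 \left(-82 + 2140369 - 1119195\right) = \frac{1}{-43581 + 137} - 2 \cdot 1887 \cdot 1021092 = \frac{1}{-43444} - 3853601208 = - \frac{1}{43444} - 3853601208 = - \frac{167415850880353}{43444}$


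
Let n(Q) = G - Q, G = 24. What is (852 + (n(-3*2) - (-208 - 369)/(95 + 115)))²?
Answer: 34520525209/44100 ≈ 7.8278e+5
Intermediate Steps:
n(Q) = 24 - Q
(852 + (n(-3*2) - (-208 - 369)/(95 + 115)))² = (852 + ((24 - (-3)*2) - (-208 - 369)/(95 + 115)))² = (852 + ((24 - 1*(-6)) - (-577)/210))² = (852 + ((24 + 6) - (-577)/210))² = (852 + (30 - 1*(-577/210)))² = (852 + (30 + 577/210))² = (852 + 6877/210)² = (185797/210)² = 34520525209/44100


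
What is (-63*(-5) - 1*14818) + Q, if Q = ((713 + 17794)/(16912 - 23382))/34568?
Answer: -3243667903387/223654960 ≈ -14503.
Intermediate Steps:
Q = -18507/223654960 (Q = (18507/(-6470))*(1/34568) = (18507*(-1/6470))*(1/34568) = -18507/6470*1/34568 = -18507/223654960 ≈ -8.2748e-5)
(-63*(-5) - 1*14818) + Q = (-63*(-5) - 1*14818) - 18507/223654960 = (315 - 14818) - 18507/223654960 = -14503 - 18507/223654960 = -3243667903387/223654960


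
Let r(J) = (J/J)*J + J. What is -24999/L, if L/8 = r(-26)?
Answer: 1923/32 ≈ 60.094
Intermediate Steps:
r(J) = 2*J (r(J) = 1*J + J = J + J = 2*J)
L = -416 (L = 8*(2*(-26)) = 8*(-52) = -416)
-24999/L = -24999/(-416) = -24999*(-1/416) = 1923/32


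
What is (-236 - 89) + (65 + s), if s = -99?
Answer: -359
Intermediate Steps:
(-236 - 89) + (65 + s) = (-236 - 89) + (65 - 99) = -325 - 34 = -359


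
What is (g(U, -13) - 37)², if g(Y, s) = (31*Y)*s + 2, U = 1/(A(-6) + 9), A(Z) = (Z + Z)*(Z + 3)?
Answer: 3912484/2025 ≈ 1932.1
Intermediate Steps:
A(Z) = 2*Z*(3 + Z) (A(Z) = (2*Z)*(3 + Z) = 2*Z*(3 + Z))
U = 1/45 (U = 1/(2*(-6)*(3 - 6) + 9) = 1/(2*(-6)*(-3) + 9) = 1/(36 + 9) = 1/45 ≈ 0.022222)
g(Y, s) = 2 + 31*Y*s (g(Y, s) = 31*Y*s + 2 = 2 + 31*Y*s)
(g(U, -13) - 37)² = ((2 + 31*(1/45)*(-13)) - 37)² = ((2 - 403/45) - 37)² = (-313/45 - 37)² = (-1978/45)² = 3912484/2025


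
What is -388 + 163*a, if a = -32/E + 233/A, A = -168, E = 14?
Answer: -165755/168 ≈ -986.64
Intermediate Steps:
a = -617/168 (a = -32/14 + 233/(-168) = -32*1/14 + 233*(-1/168) = -16/7 - 233/168 = -617/168 ≈ -3.6726)
-388 + 163*a = -388 + 163*(-617/168) = -388 - 100571/168 = -165755/168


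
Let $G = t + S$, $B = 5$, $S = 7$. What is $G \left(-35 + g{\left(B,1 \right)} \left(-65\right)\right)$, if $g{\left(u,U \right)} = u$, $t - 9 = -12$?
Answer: $-1440$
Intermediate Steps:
$t = -3$ ($t = 9 - 12 = -3$)
$G = 4$ ($G = -3 + 7 = 4$)
$G \left(-35 + g{\left(B,1 \right)} \left(-65\right)\right) = 4 \left(-35 + 5 \left(-65\right)\right) = 4 \left(-35 - 325\right) = 4 \left(-360\right) = -1440$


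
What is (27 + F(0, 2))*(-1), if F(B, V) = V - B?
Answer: -29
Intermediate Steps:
(27 + F(0, 2))*(-1) = (27 + (2 - 1*0))*(-1) = (27 + (2 + 0))*(-1) = (27 + 2)*(-1) = 29*(-1) = -29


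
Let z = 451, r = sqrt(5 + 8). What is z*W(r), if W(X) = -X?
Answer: -451*sqrt(13) ≈ -1626.1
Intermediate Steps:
r = sqrt(13) ≈ 3.6056
z*W(r) = 451*(-sqrt(13)) = -451*sqrt(13)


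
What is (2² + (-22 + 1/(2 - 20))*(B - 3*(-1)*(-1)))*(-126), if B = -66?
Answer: -192255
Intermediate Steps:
(2² + (-22 + 1/(2 - 20))*(B - 3*(-1)*(-1)))*(-126) = (2² + (-22 + 1/(2 - 20))*(-66 - 3*(-1)*(-1)))*(-126) = (4 + (-22 + 1/(-18))*(-66 + 3*(-1)))*(-126) = (4 + (-22 - 1/18)*(-66 - 3))*(-126) = (4 - 397/18*(-69))*(-126) = (4 + 9131/6)*(-126) = (9155/6)*(-126) = -192255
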